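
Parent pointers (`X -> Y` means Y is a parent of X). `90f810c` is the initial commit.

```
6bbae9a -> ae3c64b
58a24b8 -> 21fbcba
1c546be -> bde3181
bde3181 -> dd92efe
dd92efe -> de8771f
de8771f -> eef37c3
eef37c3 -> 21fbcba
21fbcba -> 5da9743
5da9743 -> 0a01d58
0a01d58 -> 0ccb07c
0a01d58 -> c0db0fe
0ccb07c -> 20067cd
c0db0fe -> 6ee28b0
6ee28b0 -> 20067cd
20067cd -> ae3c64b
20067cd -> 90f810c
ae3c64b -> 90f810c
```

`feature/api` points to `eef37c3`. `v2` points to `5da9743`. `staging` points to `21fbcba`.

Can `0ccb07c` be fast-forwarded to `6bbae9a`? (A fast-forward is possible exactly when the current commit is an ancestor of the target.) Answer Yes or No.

No

A fast-forward from 0ccb07c to 6bbae9a is possible iff 0ccb07c is an ancestor of 6bbae9a.
Ancestors of 6bbae9a: {6bbae9a, 90f810c, ae3c64b}.
0ccb07c is not among them, so fast-forward is not possible.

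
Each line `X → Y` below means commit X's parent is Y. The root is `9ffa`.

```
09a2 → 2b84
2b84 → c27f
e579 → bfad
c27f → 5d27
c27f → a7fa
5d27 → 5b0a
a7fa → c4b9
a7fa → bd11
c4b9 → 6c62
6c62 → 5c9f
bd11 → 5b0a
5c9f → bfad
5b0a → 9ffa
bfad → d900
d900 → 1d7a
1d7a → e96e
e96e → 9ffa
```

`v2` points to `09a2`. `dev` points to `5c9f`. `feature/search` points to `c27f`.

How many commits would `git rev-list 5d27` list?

3

Walking parent pointers from 5d27: reachable set = {5b0a, 5d27, 9ffa}.
That is 3 commits.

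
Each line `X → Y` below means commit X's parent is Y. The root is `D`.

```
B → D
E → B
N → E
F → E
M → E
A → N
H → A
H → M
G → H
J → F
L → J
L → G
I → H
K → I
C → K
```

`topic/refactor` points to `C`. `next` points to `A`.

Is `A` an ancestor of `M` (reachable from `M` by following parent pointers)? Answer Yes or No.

No

Ancestors of M: {B, D, E, M}.
A is not in that set, so it is not an ancestor of M.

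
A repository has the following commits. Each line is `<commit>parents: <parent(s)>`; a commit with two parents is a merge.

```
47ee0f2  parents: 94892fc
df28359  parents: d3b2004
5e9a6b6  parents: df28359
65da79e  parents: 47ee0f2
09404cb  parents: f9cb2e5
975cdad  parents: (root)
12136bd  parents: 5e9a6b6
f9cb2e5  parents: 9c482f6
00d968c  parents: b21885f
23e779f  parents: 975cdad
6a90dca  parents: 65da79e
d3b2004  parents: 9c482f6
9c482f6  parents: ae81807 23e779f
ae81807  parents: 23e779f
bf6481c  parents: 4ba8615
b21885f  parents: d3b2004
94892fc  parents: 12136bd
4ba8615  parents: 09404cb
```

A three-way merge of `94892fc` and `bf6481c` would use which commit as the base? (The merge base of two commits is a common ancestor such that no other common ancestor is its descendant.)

9c482f6

Ancestors of 94892fc: {12136bd, 23e779f, 5e9a6b6, 94892fc, 975cdad, 9c482f6, ae81807, d3b2004, df28359}.
Ancestors of bf6481c: {09404cb, 23e779f, 4ba8615, 975cdad, 9c482f6, ae81807, bf6481c, f9cb2e5}.
Common ancestors: {23e779f, 975cdad, 9c482f6, ae81807}.
Among these, 9c482f6 is not an ancestor of any other common ancestor — it is the merge base.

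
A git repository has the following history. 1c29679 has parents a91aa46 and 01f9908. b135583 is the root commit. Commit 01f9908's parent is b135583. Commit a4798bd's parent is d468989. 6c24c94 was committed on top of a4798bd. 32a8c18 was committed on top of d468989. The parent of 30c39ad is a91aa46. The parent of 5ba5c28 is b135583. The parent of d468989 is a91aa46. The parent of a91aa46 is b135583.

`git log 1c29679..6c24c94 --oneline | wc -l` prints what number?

Reachable from 6c24c94: {6c24c94, a4798bd, a91aa46, b135583, d468989}.
Reachable from 1c29679: {01f9908, 1c29679, a91aa46, b135583}.
In 6c24c94's history but not 1c29679's: {6c24c94, a4798bd, d468989} — 3 commits.

3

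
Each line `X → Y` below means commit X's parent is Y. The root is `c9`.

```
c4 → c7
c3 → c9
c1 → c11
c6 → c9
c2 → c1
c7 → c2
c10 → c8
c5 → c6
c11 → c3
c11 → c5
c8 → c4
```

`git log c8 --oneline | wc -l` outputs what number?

10

Walking parent pointers from c8: reachable set = {c1, c11, c2, c3, c4, c5, c6, c7, c8, c9}.
That is 10 commits.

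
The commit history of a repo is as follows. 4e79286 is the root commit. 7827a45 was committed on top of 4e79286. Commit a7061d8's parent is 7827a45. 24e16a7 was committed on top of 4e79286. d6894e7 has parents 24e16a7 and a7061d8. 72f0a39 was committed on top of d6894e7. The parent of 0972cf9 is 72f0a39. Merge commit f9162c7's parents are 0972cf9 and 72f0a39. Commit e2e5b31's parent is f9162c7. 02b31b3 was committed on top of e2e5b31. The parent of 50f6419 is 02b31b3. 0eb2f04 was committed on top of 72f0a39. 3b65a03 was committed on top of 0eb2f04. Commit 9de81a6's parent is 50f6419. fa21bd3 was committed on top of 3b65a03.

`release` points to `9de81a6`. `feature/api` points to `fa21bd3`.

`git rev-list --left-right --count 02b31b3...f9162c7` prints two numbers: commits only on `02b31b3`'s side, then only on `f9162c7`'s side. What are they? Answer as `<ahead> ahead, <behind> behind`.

Reachable from 02b31b3: {02b31b3, 0972cf9, 24e16a7, 4e79286, 72f0a39, 7827a45, a7061d8, d6894e7, e2e5b31, f9162c7}.
Reachable from f9162c7: {0972cf9, 24e16a7, 4e79286, 72f0a39, 7827a45, a7061d8, d6894e7, f9162c7}.
Only in 02b31b3's history (ahead): {02b31b3, e2e5b31} — 2.
Only in f9162c7's history (behind): {} — 0.

2 ahead, 0 behind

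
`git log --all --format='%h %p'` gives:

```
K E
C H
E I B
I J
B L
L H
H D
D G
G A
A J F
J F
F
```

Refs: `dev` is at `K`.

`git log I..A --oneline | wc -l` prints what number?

1

Reachable from A: {A, F, J}.
Reachable from I: {F, I, J}.
In A's history but not I's: {A} — 1 commit.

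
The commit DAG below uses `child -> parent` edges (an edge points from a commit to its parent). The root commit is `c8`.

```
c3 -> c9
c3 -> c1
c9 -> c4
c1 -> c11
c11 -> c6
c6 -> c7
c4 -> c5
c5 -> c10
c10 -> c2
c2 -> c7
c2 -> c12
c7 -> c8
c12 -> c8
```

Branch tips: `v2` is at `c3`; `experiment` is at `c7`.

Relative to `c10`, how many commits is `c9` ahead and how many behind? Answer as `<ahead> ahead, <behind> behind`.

3 ahead, 0 behind

Reachable from c9: {c10, c12, c2, c4, c5, c7, c8, c9}.
Reachable from c10: {c10, c12, c2, c7, c8}.
Only in c9's history (ahead): {c4, c5, c9} — 3.
Only in c10's history (behind): {} — 0.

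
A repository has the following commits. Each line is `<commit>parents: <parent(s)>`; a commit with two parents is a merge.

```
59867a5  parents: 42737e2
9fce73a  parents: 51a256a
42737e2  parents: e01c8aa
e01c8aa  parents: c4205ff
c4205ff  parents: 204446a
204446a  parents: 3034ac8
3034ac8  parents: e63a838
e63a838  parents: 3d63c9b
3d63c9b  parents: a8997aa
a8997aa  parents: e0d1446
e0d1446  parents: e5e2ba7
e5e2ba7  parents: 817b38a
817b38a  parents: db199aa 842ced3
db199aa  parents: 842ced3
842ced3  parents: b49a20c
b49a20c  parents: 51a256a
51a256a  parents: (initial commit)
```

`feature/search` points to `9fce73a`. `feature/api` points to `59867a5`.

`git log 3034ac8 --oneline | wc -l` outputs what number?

11

Walking parent pointers from 3034ac8: reachable set = {3034ac8, 3d63c9b, 51a256a, 817b38a, 842ced3, a8997aa, b49a20c, db199aa, e0d1446, e5e2ba7, e63a838}.
That is 11 commits.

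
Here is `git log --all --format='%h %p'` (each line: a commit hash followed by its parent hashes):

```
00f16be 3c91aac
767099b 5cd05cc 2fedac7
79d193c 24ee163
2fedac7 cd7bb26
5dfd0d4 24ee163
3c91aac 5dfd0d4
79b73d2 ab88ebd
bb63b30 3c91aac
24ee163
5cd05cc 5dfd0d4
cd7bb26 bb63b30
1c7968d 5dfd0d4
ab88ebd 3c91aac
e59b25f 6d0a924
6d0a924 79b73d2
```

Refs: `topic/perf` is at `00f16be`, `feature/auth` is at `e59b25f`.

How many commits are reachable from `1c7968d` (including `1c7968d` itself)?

3

Walking parent pointers from 1c7968d: reachable set = {1c7968d, 24ee163, 5dfd0d4}.
That is 3 commits.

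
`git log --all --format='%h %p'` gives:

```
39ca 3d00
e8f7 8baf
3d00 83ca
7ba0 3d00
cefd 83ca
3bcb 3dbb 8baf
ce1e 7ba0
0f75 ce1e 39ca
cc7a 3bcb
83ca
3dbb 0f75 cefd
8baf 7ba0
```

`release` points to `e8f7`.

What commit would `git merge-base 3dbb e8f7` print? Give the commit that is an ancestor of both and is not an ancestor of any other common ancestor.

Ancestors of 3dbb: {0f75, 39ca, 3d00, 3dbb, 7ba0, 83ca, ce1e, cefd}.
Ancestors of e8f7: {3d00, 7ba0, 83ca, 8baf, e8f7}.
Common ancestors: {3d00, 7ba0, 83ca}.
Among these, 7ba0 is not an ancestor of any other common ancestor — it is the merge base.

7ba0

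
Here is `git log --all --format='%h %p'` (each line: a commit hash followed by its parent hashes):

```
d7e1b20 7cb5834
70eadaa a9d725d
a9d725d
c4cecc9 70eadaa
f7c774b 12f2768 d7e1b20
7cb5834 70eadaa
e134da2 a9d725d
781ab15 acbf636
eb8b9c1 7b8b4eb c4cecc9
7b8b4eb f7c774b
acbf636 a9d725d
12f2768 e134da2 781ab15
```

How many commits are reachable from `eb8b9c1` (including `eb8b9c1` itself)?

Walking parent pointers from eb8b9c1: reachable set = {12f2768, 70eadaa, 781ab15, 7b8b4eb, 7cb5834, a9d725d, acbf636, c4cecc9, d7e1b20, e134da2, eb8b9c1, f7c774b}.
That is 12 commits.

12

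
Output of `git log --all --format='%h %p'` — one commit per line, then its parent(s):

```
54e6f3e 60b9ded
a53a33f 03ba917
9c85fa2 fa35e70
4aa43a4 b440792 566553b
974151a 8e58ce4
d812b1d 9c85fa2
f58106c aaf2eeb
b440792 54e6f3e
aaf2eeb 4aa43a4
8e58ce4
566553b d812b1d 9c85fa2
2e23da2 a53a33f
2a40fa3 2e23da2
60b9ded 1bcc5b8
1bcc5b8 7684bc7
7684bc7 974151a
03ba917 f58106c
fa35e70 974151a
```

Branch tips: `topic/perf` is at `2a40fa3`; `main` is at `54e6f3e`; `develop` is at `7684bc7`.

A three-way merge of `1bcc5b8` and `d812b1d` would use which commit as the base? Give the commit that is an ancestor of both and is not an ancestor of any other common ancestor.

974151a

Ancestors of 1bcc5b8: {1bcc5b8, 7684bc7, 8e58ce4, 974151a}.
Ancestors of d812b1d: {8e58ce4, 974151a, 9c85fa2, d812b1d, fa35e70}.
Common ancestors: {8e58ce4, 974151a}.
Among these, 974151a is not an ancestor of any other common ancestor — it is the merge base.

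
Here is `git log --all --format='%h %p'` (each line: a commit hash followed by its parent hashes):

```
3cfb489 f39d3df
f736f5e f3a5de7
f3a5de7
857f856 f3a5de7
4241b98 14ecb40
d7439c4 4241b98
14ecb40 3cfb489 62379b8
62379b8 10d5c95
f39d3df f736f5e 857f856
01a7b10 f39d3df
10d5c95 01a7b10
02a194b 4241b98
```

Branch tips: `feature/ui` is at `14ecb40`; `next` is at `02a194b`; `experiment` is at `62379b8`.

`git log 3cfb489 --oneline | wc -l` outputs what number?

Walking parent pointers from 3cfb489: reachable set = {3cfb489, 857f856, f39d3df, f3a5de7, f736f5e}.
That is 5 commits.

5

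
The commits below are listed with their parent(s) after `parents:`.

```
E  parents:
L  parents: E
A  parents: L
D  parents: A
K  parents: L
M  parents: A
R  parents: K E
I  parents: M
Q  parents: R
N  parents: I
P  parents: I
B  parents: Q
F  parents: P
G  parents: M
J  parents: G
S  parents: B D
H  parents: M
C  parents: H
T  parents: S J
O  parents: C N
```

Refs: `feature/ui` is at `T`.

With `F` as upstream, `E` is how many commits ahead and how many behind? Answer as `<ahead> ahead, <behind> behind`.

0 ahead, 6 behind

Reachable from E: {E}.
Reachable from F: {A, E, F, I, L, M, P}.
Only in E's history (ahead): {} — 0.
Only in F's history (behind): {A, F, I, L, M, P} — 6.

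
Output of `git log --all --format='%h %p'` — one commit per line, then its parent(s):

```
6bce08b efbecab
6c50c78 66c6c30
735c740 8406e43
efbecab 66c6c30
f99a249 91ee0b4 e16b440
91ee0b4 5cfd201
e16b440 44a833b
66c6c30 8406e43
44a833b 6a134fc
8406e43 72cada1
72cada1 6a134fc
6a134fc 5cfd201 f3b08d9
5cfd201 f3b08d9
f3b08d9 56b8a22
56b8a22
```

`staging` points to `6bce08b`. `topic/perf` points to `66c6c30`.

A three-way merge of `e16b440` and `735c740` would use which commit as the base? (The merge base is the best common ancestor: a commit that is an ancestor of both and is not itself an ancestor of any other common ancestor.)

Ancestors of e16b440: {44a833b, 56b8a22, 5cfd201, 6a134fc, e16b440, f3b08d9}.
Ancestors of 735c740: {56b8a22, 5cfd201, 6a134fc, 72cada1, 735c740, 8406e43, f3b08d9}.
Common ancestors: {56b8a22, 5cfd201, 6a134fc, f3b08d9}.
Among these, 6a134fc is not an ancestor of any other common ancestor — it is the merge base.

6a134fc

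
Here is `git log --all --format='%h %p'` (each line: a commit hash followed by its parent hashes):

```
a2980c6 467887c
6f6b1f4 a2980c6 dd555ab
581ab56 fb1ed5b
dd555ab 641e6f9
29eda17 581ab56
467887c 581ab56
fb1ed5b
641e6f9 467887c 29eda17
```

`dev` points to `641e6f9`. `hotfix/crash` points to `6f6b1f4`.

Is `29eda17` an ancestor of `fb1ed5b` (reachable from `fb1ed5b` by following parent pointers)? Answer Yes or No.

Ancestors of fb1ed5b: {fb1ed5b}.
29eda17 is not in that set, so it is not an ancestor of fb1ed5b.

No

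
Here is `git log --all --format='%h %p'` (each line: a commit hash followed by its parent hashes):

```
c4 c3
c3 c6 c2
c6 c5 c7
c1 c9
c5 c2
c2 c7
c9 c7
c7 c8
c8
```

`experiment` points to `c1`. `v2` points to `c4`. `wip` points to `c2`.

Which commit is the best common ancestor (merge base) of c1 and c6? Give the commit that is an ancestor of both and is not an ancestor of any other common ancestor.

Ancestors of c1: {c1, c7, c8, c9}.
Ancestors of c6: {c2, c5, c6, c7, c8}.
Common ancestors: {c7, c8}.
Among these, c7 is not an ancestor of any other common ancestor — it is the merge base.

c7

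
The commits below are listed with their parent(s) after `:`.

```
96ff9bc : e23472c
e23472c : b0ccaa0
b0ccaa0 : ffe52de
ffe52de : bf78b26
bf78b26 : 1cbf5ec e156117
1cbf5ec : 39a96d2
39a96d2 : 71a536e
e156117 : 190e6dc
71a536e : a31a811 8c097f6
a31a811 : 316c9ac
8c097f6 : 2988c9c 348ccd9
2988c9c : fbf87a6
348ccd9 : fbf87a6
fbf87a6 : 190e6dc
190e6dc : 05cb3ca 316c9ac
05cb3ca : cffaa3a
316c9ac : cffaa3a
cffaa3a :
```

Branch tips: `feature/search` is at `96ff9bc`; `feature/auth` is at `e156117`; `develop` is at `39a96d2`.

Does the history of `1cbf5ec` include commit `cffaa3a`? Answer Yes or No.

Ancestors of 1cbf5ec (commits reachable by following parents): {05cb3ca, 190e6dc, 1cbf5ec, 2988c9c, 316c9ac, 348ccd9, 39a96d2, 71a536e, 8c097f6, a31a811, cffaa3a, fbf87a6}.
cffaa3a is in that set, so it is an ancestor of 1cbf5ec.

Yes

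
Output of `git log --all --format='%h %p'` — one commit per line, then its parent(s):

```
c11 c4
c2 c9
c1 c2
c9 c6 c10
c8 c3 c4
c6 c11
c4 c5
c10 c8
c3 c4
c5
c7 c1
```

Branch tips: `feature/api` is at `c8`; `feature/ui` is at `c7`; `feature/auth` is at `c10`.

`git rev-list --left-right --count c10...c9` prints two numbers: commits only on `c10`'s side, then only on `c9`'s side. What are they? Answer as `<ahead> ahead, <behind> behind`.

Reachable from c10: {c10, c3, c4, c5, c8}.
Reachable from c9: {c10, c11, c3, c4, c5, c6, c8, c9}.
Only in c10's history (ahead): {} — 0.
Only in c9's history (behind): {c11, c6, c9} — 3.

0 ahead, 3 behind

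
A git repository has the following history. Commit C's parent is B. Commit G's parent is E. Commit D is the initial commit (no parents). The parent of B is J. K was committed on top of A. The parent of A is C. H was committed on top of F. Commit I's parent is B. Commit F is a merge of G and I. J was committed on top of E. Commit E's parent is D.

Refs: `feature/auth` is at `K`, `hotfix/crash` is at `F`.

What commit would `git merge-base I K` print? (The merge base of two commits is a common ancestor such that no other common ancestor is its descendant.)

B

Ancestors of I: {B, D, E, I, J}.
Ancestors of K: {A, B, C, D, E, J, K}.
Common ancestors: {B, D, E, J}.
Among these, B is not an ancestor of any other common ancestor — it is the merge base.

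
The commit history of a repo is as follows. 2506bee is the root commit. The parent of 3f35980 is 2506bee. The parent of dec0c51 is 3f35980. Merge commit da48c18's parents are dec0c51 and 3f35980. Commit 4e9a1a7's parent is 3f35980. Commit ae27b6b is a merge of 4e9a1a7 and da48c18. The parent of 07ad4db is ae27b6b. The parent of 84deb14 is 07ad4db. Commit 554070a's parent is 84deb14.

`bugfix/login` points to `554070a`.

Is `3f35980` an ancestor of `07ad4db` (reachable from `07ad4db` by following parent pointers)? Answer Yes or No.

Yes

Ancestors of 07ad4db (commits reachable by following parents): {07ad4db, 2506bee, 3f35980, 4e9a1a7, ae27b6b, da48c18, dec0c51}.
3f35980 is in that set, so it is an ancestor of 07ad4db.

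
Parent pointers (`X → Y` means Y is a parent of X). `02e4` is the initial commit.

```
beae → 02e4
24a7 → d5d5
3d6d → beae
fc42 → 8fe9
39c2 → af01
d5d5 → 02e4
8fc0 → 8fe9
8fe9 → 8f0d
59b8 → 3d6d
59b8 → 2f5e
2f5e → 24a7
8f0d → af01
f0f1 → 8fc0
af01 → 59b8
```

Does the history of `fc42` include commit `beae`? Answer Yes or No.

Yes

Ancestors of fc42 (commits reachable by following parents): {02e4, 24a7, 2f5e, 3d6d, 59b8, 8f0d, 8fe9, af01, beae, d5d5, fc42}.
beae is in that set, so it is an ancestor of fc42.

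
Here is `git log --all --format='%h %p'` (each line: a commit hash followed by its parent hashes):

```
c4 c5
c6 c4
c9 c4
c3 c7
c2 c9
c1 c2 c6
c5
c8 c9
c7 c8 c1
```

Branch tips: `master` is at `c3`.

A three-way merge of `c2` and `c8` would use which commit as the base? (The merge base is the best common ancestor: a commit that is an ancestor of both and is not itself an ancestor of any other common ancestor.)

c9

Ancestors of c2: {c2, c4, c5, c9}.
Ancestors of c8: {c4, c5, c8, c9}.
Common ancestors: {c4, c5, c9}.
Among these, c9 is not an ancestor of any other common ancestor — it is the merge base.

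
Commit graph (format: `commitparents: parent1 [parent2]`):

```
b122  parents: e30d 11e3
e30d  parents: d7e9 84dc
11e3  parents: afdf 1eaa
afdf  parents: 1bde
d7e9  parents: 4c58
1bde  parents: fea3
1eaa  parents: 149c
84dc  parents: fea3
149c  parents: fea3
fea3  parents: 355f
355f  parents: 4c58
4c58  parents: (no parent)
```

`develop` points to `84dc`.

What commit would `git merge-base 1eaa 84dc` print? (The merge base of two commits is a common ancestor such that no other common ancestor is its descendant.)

fea3

Ancestors of 1eaa: {149c, 1eaa, 355f, 4c58, fea3}.
Ancestors of 84dc: {355f, 4c58, 84dc, fea3}.
Common ancestors: {355f, 4c58, fea3}.
Among these, fea3 is not an ancestor of any other common ancestor — it is the merge base.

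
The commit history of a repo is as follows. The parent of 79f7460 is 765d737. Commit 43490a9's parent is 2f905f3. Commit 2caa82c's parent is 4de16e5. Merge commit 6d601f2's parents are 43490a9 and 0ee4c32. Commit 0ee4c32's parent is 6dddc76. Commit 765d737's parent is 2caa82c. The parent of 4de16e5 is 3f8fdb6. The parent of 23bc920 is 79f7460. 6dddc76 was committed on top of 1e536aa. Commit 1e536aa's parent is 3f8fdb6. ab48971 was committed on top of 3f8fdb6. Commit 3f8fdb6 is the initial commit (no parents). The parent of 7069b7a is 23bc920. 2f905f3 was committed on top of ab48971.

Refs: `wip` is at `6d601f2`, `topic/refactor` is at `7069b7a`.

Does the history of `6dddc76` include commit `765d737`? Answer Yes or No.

Ancestors of 6dddc76: {1e536aa, 3f8fdb6, 6dddc76}.
765d737 is not in that set, so it is not an ancestor of 6dddc76.

No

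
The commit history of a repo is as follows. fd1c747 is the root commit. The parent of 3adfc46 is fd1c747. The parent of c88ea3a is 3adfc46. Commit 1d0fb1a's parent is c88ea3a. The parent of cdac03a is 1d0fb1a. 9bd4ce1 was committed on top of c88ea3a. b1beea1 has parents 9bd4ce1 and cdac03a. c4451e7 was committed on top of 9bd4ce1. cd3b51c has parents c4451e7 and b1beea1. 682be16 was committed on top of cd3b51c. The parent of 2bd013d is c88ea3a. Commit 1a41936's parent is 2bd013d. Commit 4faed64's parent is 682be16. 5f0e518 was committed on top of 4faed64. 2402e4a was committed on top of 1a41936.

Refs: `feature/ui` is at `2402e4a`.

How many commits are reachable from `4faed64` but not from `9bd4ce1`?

7

Reachable from 4faed64: {1d0fb1a, 3adfc46, 4faed64, 682be16, 9bd4ce1, b1beea1, c4451e7, c88ea3a, cd3b51c, cdac03a, fd1c747}.
Reachable from 9bd4ce1: {3adfc46, 9bd4ce1, c88ea3a, fd1c747}.
In 4faed64's history but not 9bd4ce1's: {1d0fb1a, 4faed64, 682be16, b1beea1, c4451e7, cd3b51c, cdac03a} — 7 commits.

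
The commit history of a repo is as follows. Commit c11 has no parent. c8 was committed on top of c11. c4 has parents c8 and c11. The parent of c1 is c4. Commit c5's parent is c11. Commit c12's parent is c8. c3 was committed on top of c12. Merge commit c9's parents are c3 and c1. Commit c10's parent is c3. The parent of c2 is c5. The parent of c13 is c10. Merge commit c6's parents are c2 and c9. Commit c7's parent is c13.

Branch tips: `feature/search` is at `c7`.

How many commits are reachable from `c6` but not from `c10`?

6

Reachable from c6: {c1, c11, c12, c2, c3, c4, c5, c6, c8, c9}.
Reachable from c10: {c10, c11, c12, c3, c8}.
In c6's history but not c10's: {c1, c2, c4, c5, c6, c9} — 6 commits.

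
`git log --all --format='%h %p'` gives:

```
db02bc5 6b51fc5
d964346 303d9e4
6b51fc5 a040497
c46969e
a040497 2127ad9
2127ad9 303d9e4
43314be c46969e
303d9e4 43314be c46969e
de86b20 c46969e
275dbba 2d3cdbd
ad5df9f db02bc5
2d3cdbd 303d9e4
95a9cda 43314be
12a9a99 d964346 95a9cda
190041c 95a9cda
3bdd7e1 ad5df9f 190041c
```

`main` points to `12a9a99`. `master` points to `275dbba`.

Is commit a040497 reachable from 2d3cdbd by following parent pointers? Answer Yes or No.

No

Ancestors of 2d3cdbd: {2d3cdbd, 303d9e4, 43314be, c46969e}.
a040497 is not in that set, so it is not an ancestor of 2d3cdbd.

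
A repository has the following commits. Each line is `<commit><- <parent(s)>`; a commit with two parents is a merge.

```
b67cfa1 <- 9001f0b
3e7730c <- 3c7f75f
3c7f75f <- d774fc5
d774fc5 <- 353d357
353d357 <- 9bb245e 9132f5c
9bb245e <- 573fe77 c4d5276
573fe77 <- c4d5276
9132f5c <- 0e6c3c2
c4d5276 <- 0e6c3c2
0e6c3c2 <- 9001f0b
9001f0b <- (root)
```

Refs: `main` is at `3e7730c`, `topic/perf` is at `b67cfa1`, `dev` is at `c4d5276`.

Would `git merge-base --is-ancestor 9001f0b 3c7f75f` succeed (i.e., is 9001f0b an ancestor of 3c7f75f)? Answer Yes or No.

Ancestors of 3c7f75f (commits reachable by following parents): {0e6c3c2, 353d357, 3c7f75f, 573fe77, 9001f0b, 9132f5c, 9bb245e, c4d5276, d774fc5}.
9001f0b is in that set, so it is an ancestor of 3c7f75f.

Yes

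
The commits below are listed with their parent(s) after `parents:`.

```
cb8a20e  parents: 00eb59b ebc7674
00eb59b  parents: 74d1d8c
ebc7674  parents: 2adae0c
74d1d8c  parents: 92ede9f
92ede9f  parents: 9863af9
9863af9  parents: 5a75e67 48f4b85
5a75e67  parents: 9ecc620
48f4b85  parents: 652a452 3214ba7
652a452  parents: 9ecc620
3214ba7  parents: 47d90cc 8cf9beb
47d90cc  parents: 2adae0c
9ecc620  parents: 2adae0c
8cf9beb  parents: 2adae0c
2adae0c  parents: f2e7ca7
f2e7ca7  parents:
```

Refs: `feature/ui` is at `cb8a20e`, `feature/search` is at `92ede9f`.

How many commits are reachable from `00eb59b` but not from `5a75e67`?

Reachable from 00eb59b: {00eb59b, 2adae0c, 3214ba7, 47d90cc, 48f4b85, 5a75e67, 652a452, 74d1d8c, 8cf9beb, 92ede9f, 9863af9, 9ecc620, f2e7ca7}.
Reachable from 5a75e67: {2adae0c, 5a75e67, 9ecc620, f2e7ca7}.
In 00eb59b's history but not 5a75e67's: {00eb59b, 3214ba7, 47d90cc, 48f4b85, 652a452, 74d1d8c, 8cf9beb, 92ede9f, 9863af9} — 9 commits.

9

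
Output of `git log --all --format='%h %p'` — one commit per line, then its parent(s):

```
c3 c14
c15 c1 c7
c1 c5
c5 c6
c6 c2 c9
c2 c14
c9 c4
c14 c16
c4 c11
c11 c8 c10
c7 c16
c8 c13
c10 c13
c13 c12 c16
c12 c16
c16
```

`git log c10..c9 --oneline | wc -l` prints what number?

4

Reachable from c9: {c10, c11, c12, c13, c16, c4, c8, c9}.
Reachable from c10: {c10, c12, c13, c16}.
In c9's history but not c10's: {c11, c4, c8, c9} — 4 commits.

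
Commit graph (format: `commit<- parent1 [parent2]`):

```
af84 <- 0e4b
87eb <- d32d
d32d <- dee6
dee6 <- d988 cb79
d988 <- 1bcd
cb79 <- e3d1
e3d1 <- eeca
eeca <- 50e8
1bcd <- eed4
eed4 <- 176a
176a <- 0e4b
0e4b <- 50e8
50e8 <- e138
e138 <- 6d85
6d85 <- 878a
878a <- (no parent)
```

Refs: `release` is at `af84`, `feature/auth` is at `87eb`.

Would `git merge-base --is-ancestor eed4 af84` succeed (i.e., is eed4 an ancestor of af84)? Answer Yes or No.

Ancestors of af84: {0e4b, 50e8, 6d85, 878a, af84, e138}.
eed4 is not in that set, so it is not an ancestor of af84.

No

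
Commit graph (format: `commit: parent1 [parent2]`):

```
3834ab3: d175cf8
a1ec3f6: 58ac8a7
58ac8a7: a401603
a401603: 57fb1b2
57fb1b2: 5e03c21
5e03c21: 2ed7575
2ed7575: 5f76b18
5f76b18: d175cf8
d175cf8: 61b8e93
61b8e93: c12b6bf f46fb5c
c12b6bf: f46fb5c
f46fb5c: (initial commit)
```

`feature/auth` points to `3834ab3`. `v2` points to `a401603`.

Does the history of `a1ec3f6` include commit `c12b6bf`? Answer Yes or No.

Yes

Ancestors of a1ec3f6 (commits reachable by following parents): {2ed7575, 57fb1b2, 58ac8a7, 5e03c21, 5f76b18, 61b8e93, a1ec3f6, a401603, c12b6bf, d175cf8, f46fb5c}.
c12b6bf is in that set, so it is an ancestor of a1ec3f6.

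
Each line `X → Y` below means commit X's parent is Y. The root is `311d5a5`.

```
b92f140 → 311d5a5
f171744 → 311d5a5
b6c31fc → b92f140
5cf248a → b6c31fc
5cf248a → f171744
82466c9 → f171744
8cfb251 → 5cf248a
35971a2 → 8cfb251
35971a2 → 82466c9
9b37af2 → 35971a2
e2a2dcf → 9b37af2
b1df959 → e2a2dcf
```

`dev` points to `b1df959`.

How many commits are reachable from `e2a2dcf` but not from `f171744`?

Reachable from e2a2dcf: {311d5a5, 35971a2, 5cf248a, 82466c9, 8cfb251, 9b37af2, b6c31fc, b92f140, e2a2dcf, f171744}.
Reachable from f171744: {311d5a5, f171744}.
In e2a2dcf's history but not f171744's: {35971a2, 5cf248a, 82466c9, 8cfb251, 9b37af2, b6c31fc, b92f140, e2a2dcf} — 8 commits.

8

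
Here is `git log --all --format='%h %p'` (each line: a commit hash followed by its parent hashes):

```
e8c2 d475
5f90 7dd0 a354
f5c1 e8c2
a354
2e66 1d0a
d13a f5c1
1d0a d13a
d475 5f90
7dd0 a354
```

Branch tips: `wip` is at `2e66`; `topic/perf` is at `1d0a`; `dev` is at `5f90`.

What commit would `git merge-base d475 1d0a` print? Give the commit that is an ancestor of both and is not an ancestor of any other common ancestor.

Ancestors of d475: {5f90, 7dd0, a354, d475}.
Ancestors of 1d0a: {1d0a, 5f90, 7dd0, a354, d13a, d475, e8c2, f5c1}.
Common ancestors: {5f90, 7dd0, a354, d475}.
Among these, d475 is not an ancestor of any other common ancestor — it is the merge base.

d475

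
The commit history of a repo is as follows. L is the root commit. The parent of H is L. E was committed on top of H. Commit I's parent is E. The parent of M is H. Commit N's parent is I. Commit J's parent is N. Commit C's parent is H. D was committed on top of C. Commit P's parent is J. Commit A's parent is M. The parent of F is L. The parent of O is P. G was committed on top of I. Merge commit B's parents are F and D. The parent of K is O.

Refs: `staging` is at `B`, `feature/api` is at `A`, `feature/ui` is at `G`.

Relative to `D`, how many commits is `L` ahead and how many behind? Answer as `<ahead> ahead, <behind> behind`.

0 ahead, 3 behind

Reachable from L: {L}.
Reachable from D: {C, D, H, L}.
Only in L's history (ahead): {} — 0.
Only in D's history (behind): {C, D, H} — 3.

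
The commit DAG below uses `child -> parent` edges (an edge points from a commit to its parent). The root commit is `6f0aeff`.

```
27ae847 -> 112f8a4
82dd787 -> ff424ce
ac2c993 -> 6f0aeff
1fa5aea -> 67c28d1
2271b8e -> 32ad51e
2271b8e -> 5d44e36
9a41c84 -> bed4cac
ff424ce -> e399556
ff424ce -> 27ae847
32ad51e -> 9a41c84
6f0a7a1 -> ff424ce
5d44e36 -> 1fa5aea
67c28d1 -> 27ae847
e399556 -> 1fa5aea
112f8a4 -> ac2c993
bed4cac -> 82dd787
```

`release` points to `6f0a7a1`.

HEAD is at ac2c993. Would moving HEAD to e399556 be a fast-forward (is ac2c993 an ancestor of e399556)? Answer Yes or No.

A fast-forward from ac2c993 to e399556 is possible iff ac2c993 is an ancestor of e399556.
Ancestors of e399556: {112f8a4, 1fa5aea, 27ae847, 67c28d1, 6f0aeff, ac2c993, e399556}.
ac2c993 is among them, so fast-forward is possible.

Yes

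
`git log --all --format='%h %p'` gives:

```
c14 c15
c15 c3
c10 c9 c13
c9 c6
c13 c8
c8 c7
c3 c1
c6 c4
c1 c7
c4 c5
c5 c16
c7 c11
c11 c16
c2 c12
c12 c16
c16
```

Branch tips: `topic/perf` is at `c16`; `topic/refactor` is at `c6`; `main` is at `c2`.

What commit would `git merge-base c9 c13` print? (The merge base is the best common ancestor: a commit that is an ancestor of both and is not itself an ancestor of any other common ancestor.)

Ancestors of c9: {c16, c4, c5, c6, c9}.
Ancestors of c13: {c11, c13, c16, c7, c8}.
Common ancestors: {c16}.
The only common ancestor is c16, so it is the merge base.

c16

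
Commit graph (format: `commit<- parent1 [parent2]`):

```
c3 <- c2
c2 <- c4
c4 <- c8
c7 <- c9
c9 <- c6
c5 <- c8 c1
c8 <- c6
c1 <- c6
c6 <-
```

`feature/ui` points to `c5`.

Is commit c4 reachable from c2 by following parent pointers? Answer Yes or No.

Ancestors of c2 (commits reachable by following parents): {c2, c4, c6, c8}.
c4 is in that set, so it is an ancestor of c2.

Yes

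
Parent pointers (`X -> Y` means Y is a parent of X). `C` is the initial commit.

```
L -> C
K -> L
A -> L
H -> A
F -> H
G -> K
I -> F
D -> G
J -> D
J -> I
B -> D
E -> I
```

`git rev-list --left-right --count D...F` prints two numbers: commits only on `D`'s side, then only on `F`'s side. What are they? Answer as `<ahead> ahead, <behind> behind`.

Reachable from D: {C, D, G, K, L}.
Reachable from F: {A, C, F, H, L}.
Only in D's history (ahead): {D, G, K} — 3.
Only in F's history (behind): {A, F, H} — 3.

3 ahead, 3 behind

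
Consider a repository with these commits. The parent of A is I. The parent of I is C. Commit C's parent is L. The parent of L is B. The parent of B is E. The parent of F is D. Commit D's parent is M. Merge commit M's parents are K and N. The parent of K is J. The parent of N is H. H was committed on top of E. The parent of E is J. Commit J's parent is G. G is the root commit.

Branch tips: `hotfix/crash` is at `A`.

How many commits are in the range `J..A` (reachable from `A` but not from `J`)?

6

Reachable from A: {A, B, C, E, G, I, J, L}.
Reachable from J: {G, J}.
In A's history but not J's: {A, B, C, E, I, L} — 6 commits.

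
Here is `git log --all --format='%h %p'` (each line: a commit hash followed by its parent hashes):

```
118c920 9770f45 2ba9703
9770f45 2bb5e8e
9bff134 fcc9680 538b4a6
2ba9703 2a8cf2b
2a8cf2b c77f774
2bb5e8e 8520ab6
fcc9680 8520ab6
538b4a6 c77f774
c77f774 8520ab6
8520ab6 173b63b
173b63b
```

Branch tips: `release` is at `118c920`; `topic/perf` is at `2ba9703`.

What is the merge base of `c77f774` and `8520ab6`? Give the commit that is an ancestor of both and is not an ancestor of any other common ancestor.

Ancestors of c77f774: {173b63b, 8520ab6, c77f774}.
Ancestors of 8520ab6: {173b63b, 8520ab6}.
Common ancestors: {173b63b, 8520ab6}.
Among these, 8520ab6 is not an ancestor of any other common ancestor — it is the merge base.

8520ab6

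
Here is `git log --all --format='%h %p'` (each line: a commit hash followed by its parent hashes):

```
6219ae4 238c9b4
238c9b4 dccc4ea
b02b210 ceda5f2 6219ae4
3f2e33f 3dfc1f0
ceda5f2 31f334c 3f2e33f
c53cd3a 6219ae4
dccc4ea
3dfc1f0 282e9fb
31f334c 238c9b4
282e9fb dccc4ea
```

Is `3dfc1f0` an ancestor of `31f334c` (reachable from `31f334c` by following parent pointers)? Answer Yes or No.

No

Ancestors of 31f334c: {238c9b4, 31f334c, dccc4ea}.
3dfc1f0 is not in that set, so it is not an ancestor of 31f334c.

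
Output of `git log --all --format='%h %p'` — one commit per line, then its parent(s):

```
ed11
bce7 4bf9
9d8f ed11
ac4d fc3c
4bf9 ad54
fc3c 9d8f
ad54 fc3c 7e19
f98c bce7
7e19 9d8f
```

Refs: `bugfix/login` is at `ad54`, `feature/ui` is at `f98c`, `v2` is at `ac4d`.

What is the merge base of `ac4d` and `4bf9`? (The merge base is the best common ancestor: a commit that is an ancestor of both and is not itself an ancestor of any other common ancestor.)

Ancestors of ac4d: {9d8f, ac4d, ed11, fc3c}.
Ancestors of 4bf9: {4bf9, 7e19, 9d8f, ad54, ed11, fc3c}.
Common ancestors: {9d8f, ed11, fc3c}.
Among these, fc3c is not an ancestor of any other common ancestor — it is the merge base.

fc3c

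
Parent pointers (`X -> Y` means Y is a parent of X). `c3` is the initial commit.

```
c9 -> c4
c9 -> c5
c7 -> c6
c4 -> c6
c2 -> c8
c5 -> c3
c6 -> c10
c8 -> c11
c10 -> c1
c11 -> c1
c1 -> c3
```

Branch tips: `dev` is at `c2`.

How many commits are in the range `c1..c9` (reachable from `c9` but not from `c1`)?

5

Reachable from c9: {c1, c10, c3, c4, c5, c6, c9}.
Reachable from c1: {c1, c3}.
In c9's history but not c1's: {c10, c4, c5, c6, c9} — 5 commits.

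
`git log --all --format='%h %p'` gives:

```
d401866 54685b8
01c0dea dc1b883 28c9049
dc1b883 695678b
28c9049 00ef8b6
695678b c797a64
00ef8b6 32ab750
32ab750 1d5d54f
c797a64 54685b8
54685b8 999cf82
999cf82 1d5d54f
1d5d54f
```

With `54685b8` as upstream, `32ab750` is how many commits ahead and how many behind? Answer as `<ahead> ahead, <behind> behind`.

1 ahead, 2 behind

Reachable from 32ab750: {1d5d54f, 32ab750}.
Reachable from 54685b8: {1d5d54f, 54685b8, 999cf82}.
Only in 32ab750's history (ahead): {32ab750} — 1.
Only in 54685b8's history (behind): {54685b8, 999cf82} — 2.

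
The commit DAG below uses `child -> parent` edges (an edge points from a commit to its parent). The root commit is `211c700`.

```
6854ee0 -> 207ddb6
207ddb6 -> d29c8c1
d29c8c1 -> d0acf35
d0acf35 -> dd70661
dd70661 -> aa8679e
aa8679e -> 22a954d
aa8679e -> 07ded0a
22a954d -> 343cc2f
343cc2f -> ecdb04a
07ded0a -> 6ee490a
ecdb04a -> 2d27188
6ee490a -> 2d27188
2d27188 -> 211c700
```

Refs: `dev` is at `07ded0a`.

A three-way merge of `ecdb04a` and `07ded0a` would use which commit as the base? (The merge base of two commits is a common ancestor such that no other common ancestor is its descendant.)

Ancestors of ecdb04a: {211c700, 2d27188, ecdb04a}.
Ancestors of 07ded0a: {07ded0a, 211c700, 2d27188, 6ee490a}.
Common ancestors: {211c700, 2d27188}.
Among these, 2d27188 is not an ancestor of any other common ancestor — it is the merge base.

2d27188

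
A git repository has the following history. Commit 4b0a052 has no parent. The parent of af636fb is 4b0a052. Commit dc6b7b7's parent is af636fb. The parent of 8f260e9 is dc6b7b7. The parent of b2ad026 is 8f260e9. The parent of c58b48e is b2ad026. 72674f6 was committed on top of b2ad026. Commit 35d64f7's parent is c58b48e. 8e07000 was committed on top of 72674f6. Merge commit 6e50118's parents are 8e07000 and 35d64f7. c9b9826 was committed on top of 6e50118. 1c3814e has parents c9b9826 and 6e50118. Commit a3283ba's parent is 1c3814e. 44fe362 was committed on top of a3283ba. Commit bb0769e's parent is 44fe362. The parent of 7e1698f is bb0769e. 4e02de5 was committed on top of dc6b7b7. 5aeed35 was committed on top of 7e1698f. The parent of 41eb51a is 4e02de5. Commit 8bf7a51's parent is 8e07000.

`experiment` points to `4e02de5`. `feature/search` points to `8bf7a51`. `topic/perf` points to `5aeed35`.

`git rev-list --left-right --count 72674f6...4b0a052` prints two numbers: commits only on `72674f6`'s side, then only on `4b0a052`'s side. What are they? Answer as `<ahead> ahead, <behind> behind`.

Reachable from 72674f6: {4b0a052, 72674f6, 8f260e9, af636fb, b2ad026, dc6b7b7}.
Reachable from 4b0a052: {4b0a052}.
Only in 72674f6's history (ahead): {72674f6, 8f260e9, af636fb, b2ad026, dc6b7b7} — 5.
Only in 4b0a052's history (behind): {} — 0.

5 ahead, 0 behind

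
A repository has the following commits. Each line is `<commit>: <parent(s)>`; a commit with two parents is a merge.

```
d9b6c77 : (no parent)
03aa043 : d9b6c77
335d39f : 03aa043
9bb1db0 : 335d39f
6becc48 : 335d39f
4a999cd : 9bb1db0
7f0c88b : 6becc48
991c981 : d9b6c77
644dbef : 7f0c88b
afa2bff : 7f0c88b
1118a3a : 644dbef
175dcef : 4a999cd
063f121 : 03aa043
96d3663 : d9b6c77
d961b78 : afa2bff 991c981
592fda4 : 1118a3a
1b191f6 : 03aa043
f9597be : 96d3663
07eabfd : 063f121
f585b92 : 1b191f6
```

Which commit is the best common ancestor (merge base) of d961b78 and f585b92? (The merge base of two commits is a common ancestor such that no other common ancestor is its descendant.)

Ancestors of d961b78: {03aa043, 335d39f, 6becc48, 7f0c88b, 991c981, afa2bff, d961b78, d9b6c77}.
Ancestors of f585b92: {03aa043, 1b191f6, d9b6c77, f585b92}.
Common ancestors: {03aa043, d9b6c77}.
Among these, 03aa043 is not an ancestor of any other common ancestor — it is the merge base.

03aa043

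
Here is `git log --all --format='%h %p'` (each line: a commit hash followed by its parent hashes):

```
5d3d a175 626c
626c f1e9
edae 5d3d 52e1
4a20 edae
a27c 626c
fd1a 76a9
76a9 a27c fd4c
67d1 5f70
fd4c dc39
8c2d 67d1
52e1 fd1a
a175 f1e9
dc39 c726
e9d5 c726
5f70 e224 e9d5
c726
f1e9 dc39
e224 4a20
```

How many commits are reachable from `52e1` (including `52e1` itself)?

9

Walking parent pointers from 52e1: reachable set = {52e1, 626c, 76a9, a27c, c726, dc39, f1e9, fd1a, fd4c}.
That is 9 commits.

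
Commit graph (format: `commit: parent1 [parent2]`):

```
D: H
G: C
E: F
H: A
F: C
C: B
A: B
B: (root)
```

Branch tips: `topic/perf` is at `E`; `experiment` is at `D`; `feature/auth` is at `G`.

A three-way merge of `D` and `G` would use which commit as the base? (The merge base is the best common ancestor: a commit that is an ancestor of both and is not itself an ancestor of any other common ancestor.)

Ancestors of D: {A, B, D, H}.
Ancestors of G: {B, C, G}.
Common ancestors: {B}.
The only common ancestor is B, so it is the merge base.

B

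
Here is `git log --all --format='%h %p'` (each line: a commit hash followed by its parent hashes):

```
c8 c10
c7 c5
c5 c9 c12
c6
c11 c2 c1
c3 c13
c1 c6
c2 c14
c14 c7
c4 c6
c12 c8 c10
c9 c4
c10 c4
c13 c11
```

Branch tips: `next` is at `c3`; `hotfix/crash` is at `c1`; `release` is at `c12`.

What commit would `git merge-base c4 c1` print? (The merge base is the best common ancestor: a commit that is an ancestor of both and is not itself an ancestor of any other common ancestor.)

Ancestors of c4: {c4, c6}.
Ancestors of c1: {c1, c6}.
Common ancestors: {c6}.
The only common ancestor is c6, so it is the merge base.

c6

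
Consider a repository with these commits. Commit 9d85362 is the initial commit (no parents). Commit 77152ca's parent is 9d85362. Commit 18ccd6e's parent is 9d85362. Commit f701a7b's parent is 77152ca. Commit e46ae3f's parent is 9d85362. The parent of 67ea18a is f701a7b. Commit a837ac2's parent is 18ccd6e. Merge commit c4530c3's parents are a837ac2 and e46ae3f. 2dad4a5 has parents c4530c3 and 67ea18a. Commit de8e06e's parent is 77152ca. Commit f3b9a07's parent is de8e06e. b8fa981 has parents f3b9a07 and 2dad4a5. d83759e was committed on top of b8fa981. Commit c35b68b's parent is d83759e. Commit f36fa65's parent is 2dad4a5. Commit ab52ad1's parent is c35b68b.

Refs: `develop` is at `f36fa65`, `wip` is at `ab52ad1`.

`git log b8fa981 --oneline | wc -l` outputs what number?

Walking parent pointers from b8fa981: reachable set = {18ccd6e, 2dad4a5, 67ea18a, 77152ca, 9d85362, a837ac2, b8fa981, c4530c3, de8e06e, e46ae3f, f3b9a07, f701a7b}.
That is 12 commits.

12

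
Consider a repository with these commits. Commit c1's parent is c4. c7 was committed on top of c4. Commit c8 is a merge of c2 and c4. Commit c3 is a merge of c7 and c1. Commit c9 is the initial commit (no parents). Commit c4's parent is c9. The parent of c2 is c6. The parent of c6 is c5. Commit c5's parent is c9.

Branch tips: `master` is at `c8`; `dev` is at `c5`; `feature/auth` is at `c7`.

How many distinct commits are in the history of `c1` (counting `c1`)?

3

Walking parent pointers from c1: reachable set = {c1, c4, c9}.
That is 3 commits.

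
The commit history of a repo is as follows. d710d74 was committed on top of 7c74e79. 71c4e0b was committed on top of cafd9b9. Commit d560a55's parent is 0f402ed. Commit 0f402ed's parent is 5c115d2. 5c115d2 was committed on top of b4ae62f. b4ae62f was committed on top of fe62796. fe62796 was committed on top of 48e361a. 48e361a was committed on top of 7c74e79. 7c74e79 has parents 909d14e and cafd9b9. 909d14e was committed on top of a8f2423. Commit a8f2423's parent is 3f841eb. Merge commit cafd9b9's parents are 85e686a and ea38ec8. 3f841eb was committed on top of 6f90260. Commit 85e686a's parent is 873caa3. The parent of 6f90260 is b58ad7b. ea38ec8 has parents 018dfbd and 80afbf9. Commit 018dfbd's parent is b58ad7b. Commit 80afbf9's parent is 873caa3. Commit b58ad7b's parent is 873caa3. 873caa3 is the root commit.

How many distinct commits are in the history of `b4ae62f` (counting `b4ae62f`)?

15

Walking parent pointers from b4ae62f: reachable set = {018dfbd, 3f841eb, 48e361a, 6f90260, 7c74e79, 80afbf9, 85e686a, 873caa3, 909d14e, a8f2423, b4ae62f, b58ad7b, cafd9b9, ea38ec8, fe62796}.
That is 15 commits.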